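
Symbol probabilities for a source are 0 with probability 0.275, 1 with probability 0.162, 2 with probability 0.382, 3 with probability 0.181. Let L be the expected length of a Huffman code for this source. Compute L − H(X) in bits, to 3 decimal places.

0.047 bits

Entropy H = −Σ p log₂ p ≈ 1.9143 bits.
Huffman merges: 81/500+181/1000→343/1000; 11/40+343/1000→309/500; 191/500+309/500→1. L = 1961/1000 ≈ 1.9610.
L − H = 1.9610 − 1.9143 = 0.047 bits.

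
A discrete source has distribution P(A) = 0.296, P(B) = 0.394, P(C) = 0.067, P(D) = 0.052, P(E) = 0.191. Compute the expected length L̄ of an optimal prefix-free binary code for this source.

Repeatedly combine the two least-probable nodes; the expected code length is the sum of the merged weights.
merge 13/250 + 67/1000 → 119/1000
merge 119/1000 + 191/1000 → 31/100
merge 37/125 + 31/100 → 303/500
merge 197/500 + 303/500 → 1
L = 119/1000 + 31/100 + 303/500 + 1 = 407/200 = 2.035 bits/symbol.

2.035 bits/symbol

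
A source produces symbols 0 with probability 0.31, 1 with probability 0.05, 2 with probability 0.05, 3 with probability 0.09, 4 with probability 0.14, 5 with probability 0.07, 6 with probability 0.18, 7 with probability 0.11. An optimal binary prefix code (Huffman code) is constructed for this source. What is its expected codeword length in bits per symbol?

2.77 bits/symbol

Repeatedly combine the two least-probable nodes; the expected code length is the sum of the merged weights.
merge 1/20 + 1/20 → 1/10
merge 7/100 + 9/100 → 4/25
merge 1/10 + 11/100 → 21/100
merge 7/50 + 4/25 → 3/10
merge 9/50 + 21/100 → 39/100
merge 3/10 + 31/100 → 61/100
merge 39/100 + 61/100 → 1
L = 1/10 + 4/25 + 21/100 + 3/10 + 39/100 + 61/100 + 1 = 277/100 = 2.77 bits/symbol.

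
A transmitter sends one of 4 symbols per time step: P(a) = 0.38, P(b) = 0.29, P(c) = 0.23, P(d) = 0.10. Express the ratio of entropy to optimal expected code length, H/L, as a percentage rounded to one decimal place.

95.8%

Entropy H = −Σ p log₂ p ≈ 1.8682 bits.
Huffman merges: 1/10+23/100→33/100; 29/100+33/100→31/50; 19/50+31/50→1. L = 39/20 ≈ 1.9500.
Efficiency = H/L = 1.8682/1.9500 = 95.8%.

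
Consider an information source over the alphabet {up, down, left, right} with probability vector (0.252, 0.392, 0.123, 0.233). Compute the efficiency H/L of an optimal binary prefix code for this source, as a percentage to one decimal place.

96.3%

Entropy H = −Σ p log₂ p ≈ 1.8923 bits.
Huffman merges: 123/1000+233/1000→89/250; 63/250+89/250→76/125; 49/125+76/125→1. L = 491/250 ≈ 1.9640.
Efficiency = H/L = 1.8923/1.9640 = 96.3%.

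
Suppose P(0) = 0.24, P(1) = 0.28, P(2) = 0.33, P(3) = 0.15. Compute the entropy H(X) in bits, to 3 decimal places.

1.947 bits

H = −Σ pᵢ log₂ pᵢ.
−0.24·log₂(0.24) = 0.4941
−0.28·log₂(0.28) = 0.5142
−0.33·log₂(0.33) = 0.5278
−0.15·log₂(0.15) = 0.4105
Sum ≈ 1.9467 → 1.947 bits.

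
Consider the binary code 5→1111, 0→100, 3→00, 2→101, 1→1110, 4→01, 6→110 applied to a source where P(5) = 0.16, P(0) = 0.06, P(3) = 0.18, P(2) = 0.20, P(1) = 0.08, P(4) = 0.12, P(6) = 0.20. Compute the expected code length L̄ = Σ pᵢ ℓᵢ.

L̄ = Σ pᵢ·ℓᵢ = 0.16·4 + 0.06·3 + 0.18·2 + 0.20·3 + 0.08·4 + 0.12·2 + 0.20·3 = 2.94 bits/symbol.

2.94 bits/symbol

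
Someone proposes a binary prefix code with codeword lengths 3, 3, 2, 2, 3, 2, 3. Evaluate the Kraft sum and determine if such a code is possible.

1.25; no

With common denominator 2^3 = 8: Σ 2^(−ℓᵢ) = 1/8 + 1/8 + 2/8 + 2/8 + 1/8 + 2/8 + 1/8 = 10/8 = 1.25.
Kraft's inequality requires Σ ≤ 1; here Σ = 1.25 > 1, so no such prefix code exists.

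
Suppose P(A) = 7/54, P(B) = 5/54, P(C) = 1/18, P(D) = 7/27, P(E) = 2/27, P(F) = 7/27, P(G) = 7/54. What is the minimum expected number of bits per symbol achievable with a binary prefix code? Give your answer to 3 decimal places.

Repeatedly combine the two least-probable nodes; the expected code length is the sum of the merged weights.
merge 1/18 + 2/27 → 7/54
merge 5/54 + 7/54 → 2/9
merge 7/54 + 7/54 → 7/27
merge 2/9 + 7/27 → 13/27
merge 7/27 + 7/27 → 14/27
merge 13/27 + 14/27 → 1
L = 7/54 + 2/9 + 7/27 + 13/27 + 14/27 + 1 = 47/18 ≈ 2.611 bits/symbol.

2.611 bits/symbol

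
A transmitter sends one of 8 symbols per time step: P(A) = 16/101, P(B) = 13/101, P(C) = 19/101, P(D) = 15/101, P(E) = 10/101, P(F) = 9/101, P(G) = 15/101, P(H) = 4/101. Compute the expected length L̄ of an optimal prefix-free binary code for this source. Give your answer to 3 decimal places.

Repeatedly combine the two least-probable nodes; the expected code length is the sum of the merged weights.
merge 4/101 + 9/101 → 13/101
merge 10/101 + 13/101 → 23/101
merge 13/101 + 15/101 → 28/101
merge 15/101 + 16/101 → 31/101
merge 19/101 + 23/101 → 42/101
merge 28/101 + 31/101 → 59/101
merge 42/101 + 59/101 → 1
L = 13/101 + 23/101 + 28/101 + 31/101 + 42/101 + 59/101 + 1 = 297/101 ≈ 2.941 bits/symbol.

2.941 bits/symbol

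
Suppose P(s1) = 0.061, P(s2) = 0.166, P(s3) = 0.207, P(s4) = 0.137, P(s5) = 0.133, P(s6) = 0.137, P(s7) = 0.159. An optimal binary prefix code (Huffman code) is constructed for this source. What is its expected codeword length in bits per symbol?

Repeatedly combine the two least-probable nodes; the expected code length is the sum of the merged weights.
merge 61/1000 + 133/1000 → 97/500
merge 137/1000 + 137/1000 → 137/500
merge 159/1000 + 83/500 → 13/40
merge 97/500 + 207/1000 → 401/1000
merge 137/500 + 13/40 → 599/1000
merge 401/1000 + 599/1000 → 1
L = 97/500 + 137/500 + 13/40 + 401/1000 + 599/1000 + 1 = 2793/1000 = 2.793 bits/symbol.

2.793 bits/symbol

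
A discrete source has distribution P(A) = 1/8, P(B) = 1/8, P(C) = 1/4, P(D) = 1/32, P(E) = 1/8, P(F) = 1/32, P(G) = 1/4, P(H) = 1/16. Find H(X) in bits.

2.6875 bits

Each probability is a power of 1/2, so log₂(1/p) is an integer.
H = Σ p·log₂(1/p) = 1/8·3 + 1/8·3 + 1/4·2 + 1/32·5 + 1/8·3 + 1/32·5 + 1/4·2 + 1/16·4 = 2.6875 bits.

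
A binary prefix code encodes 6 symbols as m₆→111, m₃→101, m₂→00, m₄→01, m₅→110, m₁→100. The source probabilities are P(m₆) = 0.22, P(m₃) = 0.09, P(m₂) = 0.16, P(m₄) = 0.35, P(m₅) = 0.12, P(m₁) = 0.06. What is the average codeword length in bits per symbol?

2.49 bits/symbol

L̄ = Σ pᵢ·ℓᵢ = 0.22·3 + 0.09·3 + 0.16·2 + 0.35·2 + 0.12·3 + 0.06·3 = 2.49 bits/symbol.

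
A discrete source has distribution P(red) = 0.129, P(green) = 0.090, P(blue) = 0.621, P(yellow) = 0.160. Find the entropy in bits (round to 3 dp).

H = −Σ pᵢ log₂ pᵢ.
−0.129·log₂(0.129) = 0.3811
−0.090·log₂(0.090) = 0.3127
−0.621·log₂(0.621) = 0.4268
−0.160·log₂(0.160) = 0.4230
Sum ≈ 1.5436 → 1.544 bits.

1.544 bits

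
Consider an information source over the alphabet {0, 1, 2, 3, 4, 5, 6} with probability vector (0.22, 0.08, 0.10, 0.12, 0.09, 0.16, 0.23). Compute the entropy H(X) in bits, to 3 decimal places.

H = −Σ pᵢ log₂ pᵢ.
−0.22·log₂(0.22) = 0.4806
−0.08·log₂(0.08) = 0.2915
−0.10·log₂(0.10) = 0.3322
−0.12·log₂(0.12) = 0.3671
−0.09·log₂(0.09) = 0.3127
−0.16·log₂(0.16) = 0.4230
−0.23·log₂(0.23) = 0.4877
Sum ≈ 2.6947 → 2.695 bits.

2.695 bits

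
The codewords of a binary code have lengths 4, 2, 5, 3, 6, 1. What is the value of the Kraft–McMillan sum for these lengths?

With common denominator 2^6 = 64: Σ 2^(−ℓᵢ) = 4/64 + 16/64 + 2/64 + 8/64 + 1/64 + 32/64 = 63/64 = 0.984375.

0.984375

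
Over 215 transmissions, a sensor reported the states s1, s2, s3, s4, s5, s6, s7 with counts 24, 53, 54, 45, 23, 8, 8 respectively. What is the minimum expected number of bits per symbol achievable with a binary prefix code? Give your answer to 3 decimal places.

2.549 bits/symbol

Probabilities are the counts divided by 215.
Repeatedly combine the two least-probable nodes; the expected code length is the sum of the merged weights.
merge 8/215 + 8/215 → 16/215
merge 16/215 + 23/215 → 39/215
merge 24/215 + 39/215 → 63/215
merge 9/43 + 53/215 → 98/215
merge 54/215 + 63/215 → 117/215
merge 98/215 + 117/215 → 1
L = 16/215 + 39/215 + 63/215 + 98/215 + 117/215 + 1 = 548/215 ≈ 2.549 bits/symbol.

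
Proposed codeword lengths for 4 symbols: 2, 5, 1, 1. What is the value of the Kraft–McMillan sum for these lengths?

With common denominator 2^5 = 32: Σ 2^(−ℓᵢ) = 8/32 + 1/32 + 16/32 + 16/32 = 41/32 = 1.28125.

1.28125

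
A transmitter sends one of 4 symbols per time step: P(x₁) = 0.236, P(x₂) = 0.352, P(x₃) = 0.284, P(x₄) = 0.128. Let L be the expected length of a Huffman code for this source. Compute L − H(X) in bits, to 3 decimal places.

Entropy H = −Σ p log₂ p ≈ 1.9172 bits.
Huffman merges: 16/125+59/250→91/250; 71/250+44/125→159/250; 91/250+159/250→1. L = 2 ≈ 2.0000.
L − H = 2.0000 − 1.9172 = 0.083 bits.

0.083 bits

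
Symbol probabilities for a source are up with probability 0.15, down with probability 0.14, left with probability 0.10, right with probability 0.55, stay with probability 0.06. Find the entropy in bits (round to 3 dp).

H = −Σ pᵢ log₂ pᵢ.
−0.15·log₂(0.15) = 0.4105
−0.14·log₂(0.14) = 0.3971
−0.10·log₂(0.10) = 0.3322
−0.55·log₂(0.55) = 0.4744
−0.06·log₂(0.06) = 0.2435
Sum ≈ 1.8578 → 1.858 bits.

1.858 bits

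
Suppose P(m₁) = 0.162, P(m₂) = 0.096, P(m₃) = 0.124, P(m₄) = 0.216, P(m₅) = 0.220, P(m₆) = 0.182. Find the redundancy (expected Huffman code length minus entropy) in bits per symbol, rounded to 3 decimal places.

Entropy H = −Σ p log₂ p ≈ 2.5289 bits.
Huffman merges: 12/125+31/250→11/50; 81/500+91/500→43/125; 27/125+11/50→109/250; 11/50+43/125→141/250; 109/250+141/250→1. L = 641/250 ≈ 2.5640.
L − H = 2.5640 − 2.5289 = 0.035 bits.

0.035 bits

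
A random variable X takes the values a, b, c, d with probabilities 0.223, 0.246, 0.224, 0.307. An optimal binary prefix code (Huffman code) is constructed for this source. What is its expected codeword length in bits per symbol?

2 bits/symbol

Repeatedly combine the two least-probable nodes; the expected code length is the sum of the merged weights.
merge 223/1000 + 28/125 → 447/1000
merge 123/500 + 307/1000 → 553/1000
merge 447/1000 + 553/1000 → 1
L = 447/1000 + 553/1000 + 1 = 2 bits/symbol.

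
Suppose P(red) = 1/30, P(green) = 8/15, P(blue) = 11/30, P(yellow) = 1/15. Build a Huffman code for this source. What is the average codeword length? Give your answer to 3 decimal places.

Repeatedly combine the two least-probable nodes; the expected code length is the sum of the merged weights.
merge 1/30 + 1/15 → 1/10
merge 1/10 + 11/30 → 7/15
merge 7/15 + 8/15 → 1
L = 1/10 + 7/15 + 1 = 47/30 ≈ 1.567 bits/symbol.

1.567 bits/symbol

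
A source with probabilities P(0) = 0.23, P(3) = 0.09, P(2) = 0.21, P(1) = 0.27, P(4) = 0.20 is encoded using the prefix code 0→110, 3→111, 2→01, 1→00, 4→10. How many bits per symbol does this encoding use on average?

2.32 bits/symbol

L̄ = Σ pᵢ·ℓᵢ = 0.23·3 + 0.09·3 + 0.21·2 + 0.27·2 + 0.20·2 = 2.32 bits/symbol.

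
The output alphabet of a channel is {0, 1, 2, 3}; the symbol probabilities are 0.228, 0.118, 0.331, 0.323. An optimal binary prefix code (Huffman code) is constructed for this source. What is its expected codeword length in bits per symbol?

Repeatedly combine the two least-probable nodes; the expected code length is the sum of the merged weights.
merge 59/500 + 57/250 → 173/500
merge 323/1000 + 331/1000 → 327/500
merge 173/500 + 327/500 → 1
L = 173/500 + 327/500 + 1 = 2 bits/symbol.

2 bits/symbol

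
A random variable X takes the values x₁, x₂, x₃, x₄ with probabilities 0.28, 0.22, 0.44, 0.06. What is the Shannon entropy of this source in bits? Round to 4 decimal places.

H = −Σ pᵢ log₂ pᵢ.
−0.28·log₂(0.28) = 0.5142
−0.22·log₂(0.22) = 0.4806
−0.44·log₂(0.44) = 0.5211
−0.06·log₂(0.06) = 0.2435
Sum ≈ 1.7595 → 1.7595 bits.

1.7595 bits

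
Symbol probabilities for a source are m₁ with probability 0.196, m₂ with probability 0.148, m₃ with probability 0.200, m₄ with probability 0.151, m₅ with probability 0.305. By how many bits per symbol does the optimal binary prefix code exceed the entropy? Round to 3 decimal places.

Entropy H = −Σ p log₂ p ≈ 2.2675 bits.
Huffman merges: 37/250+151/1000→299/1000; 49/250+1/5→99/250; 299/1000+61/200→151/250; 99/250+151/250→1. L = 2299/1000 ≈ 2.2990.
L − H = 2.2990 − 2.2675 = 0.032 bits.

0.032 bits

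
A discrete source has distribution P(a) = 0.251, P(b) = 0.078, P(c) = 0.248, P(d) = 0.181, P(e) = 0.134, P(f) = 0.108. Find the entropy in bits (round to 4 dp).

H = −Σ pᵢ log₂ pᵢ.
−0.251·log₂(0.251) = 0.5006
−0.078·log₂(0.078) = 0.2871
−0.248·log₂(0.248) = 0.4989
−0.181·log₂(0.181) = 0.4463
−0.134·log₂(0.134) = 0.3886
−0.108·log₂(0.108) = 0.3468
Sum ≈ 2.4682 → 2.4682 bits.

2.4682 bits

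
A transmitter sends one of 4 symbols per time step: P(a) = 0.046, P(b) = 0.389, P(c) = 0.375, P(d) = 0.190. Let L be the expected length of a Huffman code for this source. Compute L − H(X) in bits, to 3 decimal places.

Entropy H = −Σ p log₂ p ≈ 1.7201 bits.
Huffman merges: 23/500+19/100→59/250; 59/250+3/8→611/1000; 389/1000+611/1000→1. L = 1847/1000 ≈ 1.8470.
L − H = 1.8470 − 1.7201 = 0.127 bits.

0.127 bits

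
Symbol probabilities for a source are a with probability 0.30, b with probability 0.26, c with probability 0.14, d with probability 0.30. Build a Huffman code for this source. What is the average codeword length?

2 bits/symbol

Repeatedly combine the two least-probable nodes; the expected code length is the sum of the merged weights.
merge 7/50 + 13/50 → 2/5
merge 3/10 + 3/10 → 3/5
merge 2/5 + 3/5 → 1
L = 2/5 + 3/5 + 1 = 2 bits/symbol.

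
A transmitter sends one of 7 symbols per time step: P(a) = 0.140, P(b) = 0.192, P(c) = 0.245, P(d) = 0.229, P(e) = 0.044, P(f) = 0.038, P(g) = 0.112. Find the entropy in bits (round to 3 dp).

H = −Σ pᵢ log₂ pᵢ.
−0.140·log₂(0.140) = 0.3971
−0.192·log₂(0.192) = 0.4571
−0.245·log₂(0.245) = 0.4971
−0.229·log₂(0.229) = 0.4870
−0.044·log₂(0.044) = 0.1983
−0.038·log₂(0.038) = 0.1793
−0.112·log₂(0.112) = 0.3537
Sum ≈ 2.5697 → 2.570 bits.

2.570 bits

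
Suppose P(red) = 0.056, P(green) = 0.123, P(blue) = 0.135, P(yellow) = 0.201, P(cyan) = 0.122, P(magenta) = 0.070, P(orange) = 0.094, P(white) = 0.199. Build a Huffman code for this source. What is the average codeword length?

2.925 bits/symbol

Repeatedly combine the two least-probable nodes; the expected code length is the sum of the merged weights.
merge 7/125 + 7/100 → 63/500
merge 47/500 + 61/500 → 27/125
merge 123/1000 + 63/500 → 249/1000
merge 27/200 + 199/1000 → 167/500
merge 201/1000 + 27/125 → 417/1000
merge 249/1000 + 167/500 → 583/1000
merge 417/1000 + 583/1000 → 1
L = 63/500 + 27/125 + 249/1000 + 167/500 + 417/1000 + 583/1000 + 1 = 117/40 = 2.925 bits/symbol.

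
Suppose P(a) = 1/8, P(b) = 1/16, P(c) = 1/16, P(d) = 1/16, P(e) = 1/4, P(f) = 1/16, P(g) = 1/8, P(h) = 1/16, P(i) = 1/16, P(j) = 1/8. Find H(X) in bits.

Each probability is a power of 1/2, so log₂(1/p) is an integer.
H = Σ p·log₂(1/p) = 1/8·3 + 1/16·4 + 1/16·4 + 1/16·4 + 1/4·2 + 1/16·4 + 1/8·3 + 1/16·4 + 1/16·4 + 1/8·3 = 3.125 bits.

3.125 bits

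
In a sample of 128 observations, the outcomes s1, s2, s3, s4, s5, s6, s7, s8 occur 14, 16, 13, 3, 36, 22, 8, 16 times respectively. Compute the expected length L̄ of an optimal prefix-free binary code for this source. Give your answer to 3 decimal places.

2.805 bits/symbol

Probabilities are the counts divided by 128.
Repeatedly combine the two least-probable nodes; the expected code length is the sum of the merged weights.
merge 3/128 + 1/16 → 11/128
merge 11/128 + 13/128 → 3/16
merge 7/64 + 1/8 → 15/64
merge 1/8 + 11/64 → 19/64
merge 3/16 + 15/64 → 27/64
merge 9/32 + 19/64 → 37/64
merge 27/64 + 37/64 → 1
L = 11/128 + 3/16 + 15/64 + 19/64 + 27/64 + 37/64 + 1 = 359/128 ≈ 2.805 bits/symbol.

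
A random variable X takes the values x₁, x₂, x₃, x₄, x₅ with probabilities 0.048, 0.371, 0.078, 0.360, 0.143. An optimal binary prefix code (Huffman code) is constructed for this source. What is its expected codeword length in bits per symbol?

Repeatedly combine the two least-probable nodes; the expected code length is the sum of the merged weights.
merge 6/125 + 39/500 → 63/500
merge 63/500 + 143/1000 → 269/1000
merge 269/1000 + 9/25 → 629/1000
merge 371/1000 + 629/1000 → 1
L = 63/500 + 269/1000 + 629/1000 + 1 = 253/125 = 2.024 bits/symbol.

2.024 bits/symbol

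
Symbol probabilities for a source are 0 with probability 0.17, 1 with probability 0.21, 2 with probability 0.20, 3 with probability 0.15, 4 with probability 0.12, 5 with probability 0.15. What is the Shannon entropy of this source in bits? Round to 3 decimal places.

2.560 bits

H = −Σ pᵢ log₂ pᵢ.
−0.17·log₂(0.17) = 0.4346
−0.21·log₂(0.21) = 0.4728
−0.20·log₂(0.20) = 0.4644
−0.15·log₂(0.15) = 0.4105
−0.12·log₂(0.12) = 0.3671
−0.15·log₂(0.15) = 0.4105
Sum ≈ 2.5600 → 2.560 bits.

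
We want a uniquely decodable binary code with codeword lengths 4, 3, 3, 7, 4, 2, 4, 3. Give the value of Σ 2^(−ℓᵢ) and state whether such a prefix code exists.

With common denominator 2^7 = 128: Σ 2^(−ℓᵢ) = 8/128 + 16/128 + 16/128 + 1/128 + 8/128 + 32/128 + 8/128 + 16/128 = 105/128 = 0.8203125.
Kraft's inequality requires Σ ≤ 1; here Σ = 0.8203125 ≤ 1, so such a prefix code exists.

0.8203125; yes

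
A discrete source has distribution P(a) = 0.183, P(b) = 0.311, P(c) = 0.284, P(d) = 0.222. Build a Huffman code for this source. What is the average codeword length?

2 bits/symbol

Repeatedly combine the two least-probable nodes; the expected code length is the sum of the merged weights.
merge 183/1000 + 111/500 → 81/200
merge 71/250 + 311/1000 → 119/200
merge 81/200 + 119/200 → 1
L = 81/200 + 119/200 + 1 = 2 bits/symbol.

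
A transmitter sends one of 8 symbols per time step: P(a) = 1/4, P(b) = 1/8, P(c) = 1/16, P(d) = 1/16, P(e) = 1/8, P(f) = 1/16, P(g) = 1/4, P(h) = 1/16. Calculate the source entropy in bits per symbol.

2.75 bits

Each probability is a power of 1/2, so log₂(1/p) is an integer.
H = Σ p·log₂(1/p) = 1/4·2 + 1/8·3 + 1/16·4 + 1/16·4 + 1/8·3 + 1/16·4 + 1/4·2 + 1/16·4 = 2.75 bits.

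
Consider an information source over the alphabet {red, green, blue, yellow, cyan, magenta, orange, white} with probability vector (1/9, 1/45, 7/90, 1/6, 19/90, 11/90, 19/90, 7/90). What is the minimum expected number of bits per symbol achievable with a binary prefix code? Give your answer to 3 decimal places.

2.856 bits/symbol

Repeatedly combine the two least-probable nodes; the expected code length is the sum of the merged weights.
merge 1/45 + 7/90 → 1/10
merge 7/90 + 1/10 → 8/45
merge 1/9 + 11/90 → 7/30
merge 1/6 + 8/45 → 31/90
merge 19/90 + 19/90 → 19/45
merge 7/30 + 31/90 → 26/45
merge 19/45 + 26/45 → 1
L = 1/10 + 8/45 + 7/30 + 31/90 + 19/45 + 26/45 + 1 = 257/90 ≈ 2.856 bits/symbol.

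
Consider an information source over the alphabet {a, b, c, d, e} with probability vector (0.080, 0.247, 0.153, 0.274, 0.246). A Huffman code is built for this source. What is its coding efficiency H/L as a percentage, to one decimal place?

Entropy H = −Σ p log₂ p ≈ 2.2137 bits.
Huffman merges: 2/25+153/1000→233/1000; 233/1000+123/500→479/1000; 247/1000+137/500→521/1000; 479/1000+521/1000→1. L = 2233/1000 ≈ 2.2330.
Efficiency = H/L = 2.2137/2.2330 = 99.1%.

99.1%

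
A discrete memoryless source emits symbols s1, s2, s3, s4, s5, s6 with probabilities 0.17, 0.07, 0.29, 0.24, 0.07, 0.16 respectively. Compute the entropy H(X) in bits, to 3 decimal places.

H = −Σ pᵢ log₂ pᵢ.
−0.17·log₂(0.17) = 0.4346
−0.07·log₂(0.07) = 0.2686
−0.29·log₂(0.29) = 0.5179
−0.24·log₂(0.24) = 0.4941
−0.07·log₂(0.07) = 0.2686
−0.16·log₂(0.16) = 0.4230
Sum ≈ 2.4068 → 2.407 bits.

2.407 bits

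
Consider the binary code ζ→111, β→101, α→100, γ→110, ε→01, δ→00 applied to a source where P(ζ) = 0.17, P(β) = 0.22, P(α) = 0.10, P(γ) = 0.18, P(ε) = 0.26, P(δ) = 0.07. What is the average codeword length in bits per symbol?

L̄ = Σ pᵢ·ℓᵢ = 0.17·3 + 0.22·3 + 0.10·3 + 0.18·3 + 0.26·2 + 0.07·2 = 2.67 bits/symbol.

2.67 bits/symbol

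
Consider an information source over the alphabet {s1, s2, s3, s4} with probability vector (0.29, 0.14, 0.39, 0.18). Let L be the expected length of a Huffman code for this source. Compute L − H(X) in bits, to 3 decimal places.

0.040 bits

Entropy H = −Σ p log₂ p ≈ 1.8901 bits.
Huffman merges: 7/50+9/50→8/25; 29/100+8/25→61/100; 39/100+61/100→1. L = 193/100 ≈ 1.9300.
L − H = 1.9300 − 1.8901 = 0.040 bits.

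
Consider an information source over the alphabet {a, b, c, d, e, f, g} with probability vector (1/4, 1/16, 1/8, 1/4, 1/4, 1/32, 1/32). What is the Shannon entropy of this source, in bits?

2.4375 bits

Each probability is a power of 1/2, so log₂(1/p) is an integer.
H = Σ p·log₂(1/p) = 1/4·2 + 1/16·4 + 1/8·3 + 1/4·2 + 1/4·2 + 1/32·5 + 1/32·5 = 2.4375 bits.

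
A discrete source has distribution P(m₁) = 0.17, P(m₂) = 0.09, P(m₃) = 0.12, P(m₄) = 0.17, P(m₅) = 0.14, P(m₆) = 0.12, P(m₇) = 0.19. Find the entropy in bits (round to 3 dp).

2.768 bits

H = −Σ pᵢ log₂ pᵢ.
−0.17·log₂(0.17) = 0.4346
−0.09·log₂(0.09) = 0.3127
−0.12·log₂(0.12) = 0.3671
−0.17·log₂(0.17) = 0.4346
−0.14·log₂(0.14) = 0.3971
−0.12·log₂(0.12) = 0.3671
−0.19·log₂(0.19) = 0.4552
Sum ≈ 2.7683 → 2.768 bits.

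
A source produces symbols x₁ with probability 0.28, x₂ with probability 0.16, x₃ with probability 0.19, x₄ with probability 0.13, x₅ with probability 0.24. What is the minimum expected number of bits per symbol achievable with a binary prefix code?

2.29 bits/symbol

Repeatedly combine the two least-probable nodes; the expected code length is the sum of the merged weights.
merge 13/100 + 4/25 → 29/100
merge 19/100 + 6/25 → 43/100
merge 7/25 + 29/100 → 57/100
merge 43/100 + 57/100 → 1
L = 29/100 + 43/100 + 57/100 + 1 = 229/100 = 2.29 bits/symbol.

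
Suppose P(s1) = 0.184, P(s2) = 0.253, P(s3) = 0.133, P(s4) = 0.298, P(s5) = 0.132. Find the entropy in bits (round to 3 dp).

2.244 bits

H = −Σ pᵢ log₂ pᵢ.
−0.184·log₂(0.184) = 0.4494
−0.253·log₂(0.253) = 0.5016
−0.133·log₂(0.133) = 0.3871
−0.298·log₂(0.298) = 0.5205
−0.132·log₂(0.132) = 0.3856
Sum ≈ 2.2442 → 2.244 bits.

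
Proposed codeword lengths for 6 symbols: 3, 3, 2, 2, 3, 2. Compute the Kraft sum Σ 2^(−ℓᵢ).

With common denominator 2^3 = 8: Σ 2^(−ℓᵢ) = 1/8 + 1/8 + 2/8 + 2/8 + 1/8 + 2/8 = 9/8 = 1.125.

1.125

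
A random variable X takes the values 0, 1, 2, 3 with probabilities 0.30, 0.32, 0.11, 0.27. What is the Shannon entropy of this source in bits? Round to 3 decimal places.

1.907 bits

H = −Σ pᵢ log₂ pᵢ.
−0.30·log₂(0.30) = 0.5211
−0.32·log₂(0.32) = 0.5260
−0.11·log₂(0.11) = 0.3503
−0.27·log₂(0.27) = 0.5100
Sum ≈ 1.9074 → 1.907 bits.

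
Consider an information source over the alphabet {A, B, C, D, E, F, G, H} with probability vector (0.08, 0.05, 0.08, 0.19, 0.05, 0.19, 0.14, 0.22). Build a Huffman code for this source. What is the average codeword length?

2.85 bits/symbol

Repeatedly combine the two least-probable nodes; the expected code length is the sum of the merged weights.
merge 1/20 + 1/20 → 1/10
merge 2/25 + 2/25 → 4/25
merge 1/10 + 7/50 → 6/25
merge 4/25 + 19/100 → 7/20
merge 19/100 + 11/50 → 41/100
merge 6/25 + 7/20 → 59/100
merge 41/100 + 59/100 → 1
L = 1/10 + 4/25 + 6/25 + 7/20 + 41/100 + 59/100 + 1 = 57/20 = 2.85 bits/symbol.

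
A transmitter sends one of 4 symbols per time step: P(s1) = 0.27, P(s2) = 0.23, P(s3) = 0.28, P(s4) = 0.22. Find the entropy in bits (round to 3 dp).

1.992 bits

H = −Σ pᵢ log₂ pᵢ.
−0.27·log₂(0.27) = 0.5100
−0.23·log₂(0.23) = 0.4877
−0.28·log₂(0.28) = 0.5142
−0.22·log₂(0.22) = 0.4806
Sum ≈ 1.9925 → 1.992 bits.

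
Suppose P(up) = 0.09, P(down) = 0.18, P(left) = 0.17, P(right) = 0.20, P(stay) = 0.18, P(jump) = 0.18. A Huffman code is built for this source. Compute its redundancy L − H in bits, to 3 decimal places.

0.072 bits

Entropy H = −Σ p log₂ p ≈ 2.5475 bits.
Huffman merges: 9/100+17/100→13/50; 9/50+9/50→9/25; 9/50+1/5→19/50; 13/50+9/25→31/50; 19/50+31/50→1. L = 131/50 ≈ 2.6200.
L − H = 2.6200 − 2.5475 = 0.072 bits.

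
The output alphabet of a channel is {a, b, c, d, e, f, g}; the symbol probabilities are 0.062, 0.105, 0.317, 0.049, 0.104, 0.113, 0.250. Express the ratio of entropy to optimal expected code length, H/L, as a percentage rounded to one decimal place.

99.2%

Entropy H = −Σ p log₂ p ≈ 2.5238 bits.
Huffman merges: 49/1000+31/500→111/1000; 13/125+21/200→209/1000; 111/1000+113/1000→28/125; 209/1000+28/125→433/1000; 1/4+317/1000→567/1000; 433/1000+567/1000→1. L = 318/125 ≈ 2.5440.
Efficiency = H/L = 2.5238/2.5440 = 99.2%.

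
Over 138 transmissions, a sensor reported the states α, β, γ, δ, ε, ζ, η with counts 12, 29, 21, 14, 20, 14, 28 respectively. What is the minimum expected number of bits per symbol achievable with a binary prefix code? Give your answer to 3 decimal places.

2.775 bits/symbol

Probabilities are the counts divided by 138.
Repeatedly combine the two least-probable nodes; the expected code length is the sum of the merged weights.
merge 2/23 + 7/69 → 13/69
merge 7/69 + 10/69 → 17/69
merge 7/46 + 13/69 → 47/138
merge 14/69 + 29/138 → 19/46
merge 17/69 + 47/138 → 27/46
merge 19/46 + 27/46 → 1
L = 13/69 + 17/69 + 47/138 + 19/46 + 27/46 + 1 = 383/138 ≈ 2.775 bits/symbol.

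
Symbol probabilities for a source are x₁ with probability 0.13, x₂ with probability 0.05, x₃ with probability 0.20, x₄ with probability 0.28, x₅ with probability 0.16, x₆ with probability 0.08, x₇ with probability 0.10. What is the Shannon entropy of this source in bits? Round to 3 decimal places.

H = −Σ pᵢ log₂ pᵢ.
−0.13·log₂(0.13) = 0.3826
−0.05·log₂(0.05) = 0.2161
−0.20·log₂(0.20) = 0.4644
−0.28·log₂(0.28) = 0.5142
−0.16·log₂(0.16) = 0.4230
−0.08·log₂(0.08) = 0.2915
−0.10·log₂(0.10) = 0.3322
Sum ≈ 2.6241 → 2.624 bits.

2.624 bits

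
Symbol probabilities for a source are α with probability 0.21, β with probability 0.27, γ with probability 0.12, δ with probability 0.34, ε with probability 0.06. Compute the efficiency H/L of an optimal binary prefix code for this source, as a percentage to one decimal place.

Entropy H = −Σ p log₂ p ≈ 2.1226 bits.
Huffman merges: 3/50+3/25→9/50; 9/50+21/100→39/100; 27/100+17/50→61/100; 39/100+61/100→1. L = 109/50 ≈ 2.1800.
Efficiency = H/L = 2.1226/2.1800 = 97.4%.

97.4%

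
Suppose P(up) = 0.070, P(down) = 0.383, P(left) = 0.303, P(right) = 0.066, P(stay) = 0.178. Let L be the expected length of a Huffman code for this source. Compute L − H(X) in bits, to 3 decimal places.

Entropy H = −Σ p log₂ p ≈ 2.0228 bits.
Huffman merges: 33/500+7/100→17/125; 17/125+89/500→157/500; 303/1000+157/500→617/1000; 383/1000+617/1000→1. L = 2067/1000 ≈ 2.0670.
L − H = 2.0670 − 2.0228 = 0.044 bits.

0.044 bits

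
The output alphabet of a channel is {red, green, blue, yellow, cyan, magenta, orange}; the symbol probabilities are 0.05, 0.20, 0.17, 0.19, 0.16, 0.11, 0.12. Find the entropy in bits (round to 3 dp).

2.711 bits

H = −Σ pᵢ log₂ pᵢ.
−0.05·log₂(0.05) = 0.2161
−0.20·log₂(0.20) = 0.4644
−0.17·log₂(0.17) = 0.4346
−0.19·log₂(0.19) = 0.4552
−0.16·log₂(0.16) = 0.4230
−0.11·log₂(0.11) = 0.3503
−0.12·log₂(0.12) = 0.3671
Sum ≈ 2.7107 → 2.711 bits.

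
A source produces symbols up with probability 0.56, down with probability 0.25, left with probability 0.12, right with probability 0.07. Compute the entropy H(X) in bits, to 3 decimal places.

H = −Σ pᵢ log₂ pᵢ.
−0.56·log₂(0.56) = 0.4684
−0.25·log₂(0.25) = 0.5000
−0.12·log₂(0.12) = 0.3671
−0.07·log₂(0.07) = 0.2686
Sum ≈ 1.6041 → 1.604 bits.

1.604 bits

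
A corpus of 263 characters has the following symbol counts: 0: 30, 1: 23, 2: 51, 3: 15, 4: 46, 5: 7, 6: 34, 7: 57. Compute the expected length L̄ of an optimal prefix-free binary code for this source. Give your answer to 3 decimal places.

2.844 bits/symbol

Probabilities are the counts divided by 263.
Repeatedly combine the two least-probable nodes; the expected code length is the sum of the merged weights.
merge 7/263 + 15/263 → 22/263
merge 22/263 + 23/263 → 45/263
merge 30/263 + 34/263 → 64/263
merge 45/263 + 46/263 → 91/263
merge 51/263 + 57/263 → 108/263
merge 64/263 + 91/263 → 155/263
merge 108/263 + 155/263 → 1
L = 22/263 + 45/263 + 64/263 + 91/263 + 108/263 + 155/263 + 1 = 748/263 ≈ 2.844 bits/symbol.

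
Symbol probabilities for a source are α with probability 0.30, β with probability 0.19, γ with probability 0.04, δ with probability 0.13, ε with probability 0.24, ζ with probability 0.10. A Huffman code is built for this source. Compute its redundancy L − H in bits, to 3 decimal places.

Entropy H = −Σ p log₂ p ≈ 2.3710 bits.
Huffman merges: 1/25+1/10→7/50; 13/100+7/50→27/100; 19/100+6/25→43/100; 27/100+3/10→57/100; 43/100+57/100→1. L = 241/100 ≈ 2.4100.
L − H = 2.4100 − 2.3710 = 0.039 bits.

0.039 bits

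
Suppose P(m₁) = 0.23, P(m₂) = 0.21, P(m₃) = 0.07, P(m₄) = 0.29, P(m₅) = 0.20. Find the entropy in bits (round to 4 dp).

H = −Σ pᵢ log₂ pᵢ.
−0.23·log₂(0.23) = 0.4877
−0.21·log₂(0.21) = 0.4728
−0.07·log₂(0.07) = 0.2686
−0.29·log₂(0.29) = 0.5179
−0.20·log₂(0.20) = 0.4644
Sum ≈ 2.2113 → 2.2113 bits.

2.2113 bits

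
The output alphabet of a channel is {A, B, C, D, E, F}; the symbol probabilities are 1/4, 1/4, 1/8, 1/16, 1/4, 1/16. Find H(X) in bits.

Each probability is a power of 1/2, so log₂(1/p) is an integer.
H = Σ p·log₂(1/p) = 1/4·2 + 1/4·2 + 1/8·3 + 1/16·4 + 1/4·2 + 1/16·4 = 2.375 bits.

2.375 bits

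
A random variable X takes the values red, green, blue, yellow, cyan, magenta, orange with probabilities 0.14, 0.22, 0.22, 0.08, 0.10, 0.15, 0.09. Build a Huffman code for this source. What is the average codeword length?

Repeatedly combine the two least-probable nodes; the expected code length is the sum of the merged weights.
merge 2/25 + 9/100 → 17/100
merge 1/10 + 7/50 → 6/25
merge 3/20 + 17/100 → 8/25
merge 11/50 + 11/50 → 11/25
merge 6/25 + 8/25 → 14/25
merge 11/25 + 14/25 → 1
L = 17/100 + 6/25 + 8/25 + 11/25 + 14/25 + 1 = 273/100 = 2.73 bits/symbol.

2.73 bits/symbol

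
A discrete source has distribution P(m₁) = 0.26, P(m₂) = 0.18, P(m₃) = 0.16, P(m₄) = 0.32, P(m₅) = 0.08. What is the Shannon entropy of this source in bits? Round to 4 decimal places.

2.1912 bits

H = −Σ pᵢ log₂ pᵢ.
−0.26·log₂(0.26) = 0.5053
−0.18·log₂(0.18) = 0.4453
−0.16·log₂(0.16) = 0.4230
−0.32·log₂(0.32) = 0.5260
−0.08·log₂(0.08) = 0.2915
Sum ≈ 2.1912 → 2.1912 bits.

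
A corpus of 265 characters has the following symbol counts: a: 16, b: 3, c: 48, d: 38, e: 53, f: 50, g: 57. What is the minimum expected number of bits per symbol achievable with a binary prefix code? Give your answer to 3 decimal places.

Probabilities are the counts divided by 265.
Repeatedly combine the two least-probable nodes; the expected code length is the sum of the merged weights.
merge 3/265 + 16/265 → 19/265
merge 19/265 + 38/265 → 57/265
merge 48/265 + 10/53 → 98/265
merge 1/5 + 57/265 → 22/53
merge 57/265 + 98/265 → 31/53
merge 22/53 + 31/53 → 1
L = 19/265 + 57/265 + 98/265 + 22/53 + 31/53 + 1 = 704/265 ≈ 2.657 bits/symbol.

2.657 bits/symbol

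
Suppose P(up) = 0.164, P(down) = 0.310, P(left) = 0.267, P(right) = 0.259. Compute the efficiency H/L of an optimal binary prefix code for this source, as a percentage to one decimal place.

Entropy H = −Σ p log₂ p ≈ 1.9650 bits.
Huffman merges: 41/250+259/1000→423/1000; 267/1000+31/100→577/1000; 423/1000+577/1000→1. L = 2 ≈ 2.0000.
Efficiency = H/L = 1.9650/2.0000 = 98.2%.

98.2%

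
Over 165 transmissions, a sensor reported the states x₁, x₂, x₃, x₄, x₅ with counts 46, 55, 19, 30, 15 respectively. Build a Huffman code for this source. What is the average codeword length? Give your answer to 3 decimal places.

2.206 bits/symbol

Probabilities are the counts divided by 165.
Repeatedly combine the two least-probable nodes; the expected code length is the sum of the merged weights.
merge 1/11 + 19/165 → 34/165
merge 2/11 + 34/165 → 64/165
merge 46/165 + 1/3 → 101/165
merge 64/165 + 101/165 → 1
L = 34/165 + 64/165 + 101/165 + 1 = 364/165 ≈ 2.206 bits/symbol.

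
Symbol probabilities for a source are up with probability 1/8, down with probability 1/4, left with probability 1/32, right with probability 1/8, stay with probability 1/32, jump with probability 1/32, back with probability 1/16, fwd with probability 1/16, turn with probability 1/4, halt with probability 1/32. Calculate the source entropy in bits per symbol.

Each probability is a power of 1/2, so log₂(1/p) is an integer.
H = Σ p·log₂(1/p) = 1/8·3 + 1/4·2 + 1/32·5 + 1/8·3 + 1/32·5 + 1/32·5 + 1/16·4 + 1/16·4 + 1/4·2 + 1/32·5 = 2.875 bits.

2.875 bits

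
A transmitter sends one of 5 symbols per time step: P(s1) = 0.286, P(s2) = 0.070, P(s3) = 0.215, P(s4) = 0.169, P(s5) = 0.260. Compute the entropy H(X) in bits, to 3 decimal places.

2.201 bits

H = −Σ pᵢ log₂ pᵢ.
−0.286·log₂(0.286) = 0.5165
−0.070·log₂(0.070) = 0.2686
−0.215·log₂(0.215) = 0.4768
−0.169·log₂(0.169) = 0.4335
−0.260·log₂(0.260) = 0.5053
Sum ≈ 2.2006 → 2.201 bits.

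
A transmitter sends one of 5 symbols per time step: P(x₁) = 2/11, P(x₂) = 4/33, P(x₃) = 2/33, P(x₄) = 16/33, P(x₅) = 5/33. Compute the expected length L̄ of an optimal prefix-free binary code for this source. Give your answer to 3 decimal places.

Repeatedly combine the two least-probable nodes; the expected code length is the sum of the merged weights.
merge 2/33 + 4/33 → 2/11
merge 5/33 + 2/11 → 1/3
merge 2/11 + 1/3 → 17/33
merge 16/33 + 17/33 → 1
L = 2/11 + 1/3 + 17/33 + 1 = 67/33 ≈ 2.030 bits/symbol.

2.030 bits/symbol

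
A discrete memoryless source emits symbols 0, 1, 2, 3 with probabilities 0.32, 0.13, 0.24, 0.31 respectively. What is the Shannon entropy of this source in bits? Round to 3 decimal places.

1.927 bits

H = −Σ pᵢ log₂ pᵢ.
−0.32·log₂(0.32) = 0.5260
−0.13·log₂(0.13) = 0.3826
−0.24·log₂(0.24) = 0.4941
−0.31·log₂(0.31) = 0.5238
Sum ≈ 1.9266 → 1.927 bits.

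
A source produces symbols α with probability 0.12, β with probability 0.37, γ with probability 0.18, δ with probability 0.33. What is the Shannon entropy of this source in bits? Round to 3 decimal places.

1.871 bits

H = −Σ pᵢ log₂ pᵢ.
−0.12·log₂(0.12) = 0.3671
−0.37·log₂(0.37) = 0.5307
−0.18·log₂(0.18) = 0.4453
−0.33·log₂(0.33) = 0.5278
Sum ≈ 1.8709 → 1.871 bits.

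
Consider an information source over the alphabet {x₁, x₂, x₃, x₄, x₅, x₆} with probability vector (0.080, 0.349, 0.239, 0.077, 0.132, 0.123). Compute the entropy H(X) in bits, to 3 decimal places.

H = −Σ pᵢ log₂ pᵢ.
−0.080·log₂(0.080) = 0.2915
−0.349·log₂(0.349) = 0.5300
−0.239·log₂(0.239) = 0.4935
−0.077·log₂(0.077) = 0.2848
−0.132·log₂(0.132) = 0.3856
−0.123·log₂(0.123) = 0.3719
Sum ≈ 2.3574 → 2.357 bits.

2.357 bits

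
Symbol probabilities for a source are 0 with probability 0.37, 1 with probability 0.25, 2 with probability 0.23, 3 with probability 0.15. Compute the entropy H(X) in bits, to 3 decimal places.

1.929 bits

H = −Σ pᵢ log₂ pᵢ.
−0.37·log₂(0.37) = 0.5307
−0.25·log₂(0.25) = 0.5000
−0.23·log₂(0.23) = 0.4877
−0.15·log₂(0.15) = 0.4105
Sum ≈ 1.9289 → 1.929 bits.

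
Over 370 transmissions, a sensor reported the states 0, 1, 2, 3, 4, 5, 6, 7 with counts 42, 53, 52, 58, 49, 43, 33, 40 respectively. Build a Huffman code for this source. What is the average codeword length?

Probabilities are the counts divided by 370.
Repeatedly combine the two least-probable nodes; the expected code length is the sum of the merged weights.
merge 33/370 + 4/37 → 73/370
merge 21/185 + 43/370 → 17/74
merge 49/370 + 26/185 → 101/370
merge 53/370 + 29/185 → 3/10
merge 73/370 + 17/74 → 79/185
merge 101/370 + 3/10 → 106/185
merge 79/185 + 106/185 → 1
L = 73/370 + 17/74 + 101/370 + 3/10 + 79/185 + 106/185 + 1 = 3 bits/symbol.

3 bits/symbol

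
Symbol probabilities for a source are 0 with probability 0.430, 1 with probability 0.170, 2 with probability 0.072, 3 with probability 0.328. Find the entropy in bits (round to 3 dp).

H = −Σ pᵢ log₂ pᵢ.
−0.430·log₂(0.430) = 0.5236
−0.170·log₂(0.170) = 0.4346
−0.072·log₂(0.072) = 0.2733
−0.328·log₂(0.328) = 0.5275
Sum ≈ 1.7590 → 1.759 bits.

1.759 bits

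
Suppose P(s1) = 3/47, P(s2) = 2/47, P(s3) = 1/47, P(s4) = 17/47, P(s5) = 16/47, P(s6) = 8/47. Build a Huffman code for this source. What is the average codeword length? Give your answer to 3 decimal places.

2.128 bits/symbol

Repeatedly combine the two least-probable nodes; the expected code length is the sum of the merged weights.
merge 1/47 + 2/47 → 3/47
merge 3/47 + 3/47 → 6/47
merge 6/47 + 8/47 → 14/47
merge 14/47 + 16/47 → 30/47
merge 17/47 + 30/47 → 1
L = 3/47 + 6/47 + 14/47 + 30/47 + 1 = 100/47 ≈ 2.128 bits/symbol.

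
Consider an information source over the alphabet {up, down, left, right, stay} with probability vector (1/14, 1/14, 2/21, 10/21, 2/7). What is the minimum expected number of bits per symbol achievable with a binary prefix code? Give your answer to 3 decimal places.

1.905 bits/symbol

Repeatedly combine the two least-probable nodes; the expected code length is the sum of the merged weights.
merge 1/14 + 1/14 → 1/7
merge 2/21 + 1/7 → 5/21
merge 5/21 + 2/7 → 11/21
merge 10/21 + 11/21 → 1
L = 1/7 + 5/21 + 11/21 + 1 = 40/21 ≈ 1.905 bits/symbol.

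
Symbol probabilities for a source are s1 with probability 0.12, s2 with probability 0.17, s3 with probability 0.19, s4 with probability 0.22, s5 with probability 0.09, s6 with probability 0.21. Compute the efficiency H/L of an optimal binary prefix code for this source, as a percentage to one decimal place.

98.2%

Entropy H = −Σ p log₂ p ≈ 2.5229 bits.
Huffman merges: 9/100+3/25→21/100; 17/100+19/100→9/25; 21/100+21/100→21/50; 11/50+9/25→29/50; 21/50+29/50→1. L = 257/100 ≈ 2.5700.
Efficiency = H/L = 2.5229/2.5700 = 98.2%.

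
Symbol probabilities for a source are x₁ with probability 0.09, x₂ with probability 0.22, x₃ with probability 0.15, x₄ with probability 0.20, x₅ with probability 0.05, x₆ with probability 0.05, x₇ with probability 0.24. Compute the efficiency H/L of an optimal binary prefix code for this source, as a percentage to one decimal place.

98.6%

Entropy H = −Σ p log₂ p ≈ 2.5945 bits.
Huffman merges: 1/20+1/20→1/10; 9/100+1/10→19/100; 3/20+19/100→17/50; 1/5+11/50→21/50; 6/25+17/50→29/50; 21/50+29/50→1. L = 263/100 ≈ 2.6300.
Efficiency = H/L = 2.5945/2.6300 = 98.6%.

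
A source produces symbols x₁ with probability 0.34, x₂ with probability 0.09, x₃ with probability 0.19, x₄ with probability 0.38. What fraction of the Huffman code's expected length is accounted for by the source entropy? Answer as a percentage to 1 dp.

Entropy H = −Σ p log₂ p ≈ 1.8275 bits.
Huffman merges: 9/100+19/100→7/25; 7/25+17/50→31/50; 19/50+31/50→1. L = 19/10 ≈ 1.9000.
Efficiency = H/L = 1.8275/1.9000 = 96.2%.

96.2%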